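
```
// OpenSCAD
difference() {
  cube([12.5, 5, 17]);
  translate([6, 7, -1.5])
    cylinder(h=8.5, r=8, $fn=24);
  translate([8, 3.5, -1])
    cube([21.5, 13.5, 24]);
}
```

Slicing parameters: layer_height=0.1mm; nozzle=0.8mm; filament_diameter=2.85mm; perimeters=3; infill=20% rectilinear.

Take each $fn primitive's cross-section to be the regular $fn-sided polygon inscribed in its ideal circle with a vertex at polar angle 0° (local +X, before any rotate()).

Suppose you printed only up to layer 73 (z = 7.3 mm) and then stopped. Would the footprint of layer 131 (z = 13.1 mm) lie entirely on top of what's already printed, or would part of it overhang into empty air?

Compare the two slices. At z = 7.3: the cube is present — its section is the full 12.5×5 rectangle (area 62.50 mm²); the cylinder at (6, 7) is absent (z outside [-1.5, 7]); the cube at (8, 3.5) (footprint 21.5×13.5) is included at this height (area 290.25 mm²); Taking the first minus the rest: starting from the 12.5×5 cube (62.50 mm²), the 21.5×13.5 cube at (8, 3.5) partially overlaps it — only the 6.75 mm² overlap (of its 290.25 mm²) is removed, clipping the outline — area = 55.75 mm². At z = 13.1: the cube is present — its section is the full 12.5×5 rectangle (area 62.50 mm²); the cylinder at (6, 7) is absent (z outside [-1.5, 7]); the cube at (8, 3.5) is present — its section is the full 21.5×13.5 rectangle (area 290.25 mm²); After the difference (first − rest): starting from the 12.5×5 cube (62.50 mm²), the 21.5×13.5 cube at (8, 3.5) partially overlaps it — only the 6.75 mm² overlap (of its 290.25 mm²) is removed, clipping the outline — area = 55.75 mm². Checking containment: the cross-section at z = 13.1 is a subset of the cross-section at z = 7.3.

entirely on top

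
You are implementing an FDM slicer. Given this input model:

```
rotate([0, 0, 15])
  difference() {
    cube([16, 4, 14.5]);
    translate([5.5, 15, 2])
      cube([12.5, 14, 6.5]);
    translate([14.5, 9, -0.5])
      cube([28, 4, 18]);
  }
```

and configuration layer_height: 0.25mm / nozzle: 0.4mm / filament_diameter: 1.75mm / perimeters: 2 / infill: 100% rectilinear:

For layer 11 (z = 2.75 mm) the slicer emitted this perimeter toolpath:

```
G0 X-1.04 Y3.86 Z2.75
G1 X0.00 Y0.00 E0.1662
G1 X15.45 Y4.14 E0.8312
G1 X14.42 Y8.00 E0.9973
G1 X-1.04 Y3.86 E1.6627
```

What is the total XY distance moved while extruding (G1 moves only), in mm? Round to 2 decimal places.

Sum the Euclidean lengths of each G1 segment: total = 39.99 mm.

39.99 mm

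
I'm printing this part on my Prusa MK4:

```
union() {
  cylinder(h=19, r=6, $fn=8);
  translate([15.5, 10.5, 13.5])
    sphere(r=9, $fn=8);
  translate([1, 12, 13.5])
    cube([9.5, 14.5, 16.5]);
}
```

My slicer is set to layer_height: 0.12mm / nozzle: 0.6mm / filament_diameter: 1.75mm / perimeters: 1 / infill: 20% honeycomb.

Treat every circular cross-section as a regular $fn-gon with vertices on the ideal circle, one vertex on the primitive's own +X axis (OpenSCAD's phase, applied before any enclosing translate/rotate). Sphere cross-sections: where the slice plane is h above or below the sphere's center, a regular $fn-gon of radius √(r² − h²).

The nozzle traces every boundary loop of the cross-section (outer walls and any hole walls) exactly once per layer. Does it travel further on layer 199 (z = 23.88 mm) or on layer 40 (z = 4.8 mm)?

Layer 199 (z = 23.88): the cylinder is not intersected at this z (z outside [0, 19]); the sphere at (15.5, 10.5) does not reach this height (|z−center|=10.380 > r=9); the 9.5×14.5 cube at (1, 12) contributes its full rectangle (perimeter 48.00 mm); Combining (union): only the 9.5×14.5 cube at (1, 12) is present, so the union is just that shape — boundary = 48.00 mm. So its perimeter = 48.00 mm. Layer 40 (z = 4.8): the r=6 cylinder gives a regular 8-gon of circumradius 6 (constant along its height) (perimeter = 2·8·6.000·sin(180°/8) = 36.74 mm); the r=9 sphere at (15.5, 10.5) slices to a regular 8-gon of circumradius 2.304 (√(r²−h²) with h=8.7 from center) (perimeter = 2·8·2.304·sin(180°/8) = 14.11 mm); the cube at (1, 12) is not intersected at this z (z outside [13.5, 30]); Taking the union: the 2 present regions are separate (no shared area or edge), so areas and boundary lengths simply add and each stays a separate island — boundary = 50.85 mm. So its perimeter = 50.85 mm. Layer 40 is larger (50.85 vs 48.00 mm).

layer 40 (z = 4.8 mm)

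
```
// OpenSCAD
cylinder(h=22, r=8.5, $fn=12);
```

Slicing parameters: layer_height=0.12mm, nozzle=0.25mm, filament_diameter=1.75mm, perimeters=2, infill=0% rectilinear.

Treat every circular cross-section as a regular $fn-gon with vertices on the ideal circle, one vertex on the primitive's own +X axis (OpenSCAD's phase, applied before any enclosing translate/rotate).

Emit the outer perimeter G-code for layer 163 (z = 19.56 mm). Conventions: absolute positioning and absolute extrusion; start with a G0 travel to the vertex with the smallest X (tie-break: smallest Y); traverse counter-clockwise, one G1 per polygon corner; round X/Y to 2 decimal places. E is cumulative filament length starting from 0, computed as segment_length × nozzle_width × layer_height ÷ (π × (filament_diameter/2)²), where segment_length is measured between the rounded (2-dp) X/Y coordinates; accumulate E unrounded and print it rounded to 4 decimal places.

G0 X-8.50 Y0.00 Z19.56
G1 X-7.36 Y-4.25 E0.0549
G1 X-4.25 Y-7.36 E0.1097
G1 X0.00 Y-8.50 E0.1646
G1 X4.25 Y-7.36 E0.2195
G1 X7.36 Y-4.25 E0.2744
G1 X8.50 Y0.00 E0.3292
G1 X7.36 Y4.25 E0.3841
G1 X4.25 Y7.36 E0.4390
G1 X0.00 Y8.50 E0.4939
G1 X-4.25 Y7.36 E0.5487
G1 X-7.36 Y4.25 E0.6036
G1 X-8.50 Y0.00 E0.6585

At z = 19.56 mm: the r=8.5 cylinder gives a regular 12-gon of circumradius 8.5 (constant along its height). The outline is a single polygon with 12 vertices. Extrusion per mm of travel: 0.25 × 0.12 / (π × 0.875²) = 0.012473. Accumulating E over each segment gives final E = 0.6585.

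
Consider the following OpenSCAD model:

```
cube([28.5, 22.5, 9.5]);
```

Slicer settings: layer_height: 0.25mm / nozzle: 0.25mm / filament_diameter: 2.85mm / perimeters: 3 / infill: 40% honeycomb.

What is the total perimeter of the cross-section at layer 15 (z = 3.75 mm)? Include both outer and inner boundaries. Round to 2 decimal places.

At z = 3.75 mm: the cube (footprint 28.5×22.5) is included at this height (perimeter 102.00 mm). Overall, the cross-section is a single solid region. Total boundary length (outer) = 102.00 mm.

102.00 mm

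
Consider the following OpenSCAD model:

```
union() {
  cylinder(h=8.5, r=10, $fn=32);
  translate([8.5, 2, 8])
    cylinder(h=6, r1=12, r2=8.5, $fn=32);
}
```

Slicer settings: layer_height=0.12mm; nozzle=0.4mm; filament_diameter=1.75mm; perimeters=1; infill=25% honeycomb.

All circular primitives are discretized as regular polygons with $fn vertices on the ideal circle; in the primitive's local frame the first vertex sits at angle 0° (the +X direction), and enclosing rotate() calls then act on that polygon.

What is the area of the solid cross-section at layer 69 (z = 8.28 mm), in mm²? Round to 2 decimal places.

564.11 mm²

At z = 8.28 mm: the cylinder: section is a regular 32-gon, circumradius r=10 (area = (32/2)·10.000²·sin(360°/32) = 312.14 mm²); the cone at (8.5, 2) (r1=12→r2=8.5) has section circumradius 11.837 here — a regular 32-gon (area = (32/2)·11.837²·sin(360°/32) = 437.34 mm²); Taking the union: the regions partially overlap — summed areas 749.48 mm² minus the doubly-counted overlap 185.37 mm² gives 564.11 mm² — area = 564.11 mm². Overall, the cross-section is a single solid region. Net area = 564.11 mm².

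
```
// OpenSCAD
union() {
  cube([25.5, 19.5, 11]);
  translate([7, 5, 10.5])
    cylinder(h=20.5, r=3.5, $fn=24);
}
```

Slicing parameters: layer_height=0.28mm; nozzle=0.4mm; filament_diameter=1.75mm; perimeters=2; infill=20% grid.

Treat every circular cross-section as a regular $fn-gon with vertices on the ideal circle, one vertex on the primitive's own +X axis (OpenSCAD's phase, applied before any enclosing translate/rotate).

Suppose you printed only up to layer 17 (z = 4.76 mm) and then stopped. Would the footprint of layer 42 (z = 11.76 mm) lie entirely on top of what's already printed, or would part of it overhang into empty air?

Compare the two slices. At z = 4.76: the cube (footprint 25.5×19.5) is included at this height (area 497.25 mm²); the cylinder at (7, 5) does not reach this height (z outside [10.5, 31]); Taking the union: only the 25.5×19.5 cube is present, so the union is just that shape — area = 497.25 mm². At z = 11.76: the cube is not intersected at this z (z outside [0, 11]); the r=3.5 cylinder at (7, 5) contributes a regular 24-gon of circumradius 3.5 (area = (24/2)·3.500²·sin(360°/24) = 38.05 mm²); Taking the union: only the r=3.5 cylinder at (7, 5) is present, so the union is just that shape — area = 38.05 mm². Checking containment: the cross-section at z = 11.76 is a subset of the cross-section at z = 4.76.

entirely on top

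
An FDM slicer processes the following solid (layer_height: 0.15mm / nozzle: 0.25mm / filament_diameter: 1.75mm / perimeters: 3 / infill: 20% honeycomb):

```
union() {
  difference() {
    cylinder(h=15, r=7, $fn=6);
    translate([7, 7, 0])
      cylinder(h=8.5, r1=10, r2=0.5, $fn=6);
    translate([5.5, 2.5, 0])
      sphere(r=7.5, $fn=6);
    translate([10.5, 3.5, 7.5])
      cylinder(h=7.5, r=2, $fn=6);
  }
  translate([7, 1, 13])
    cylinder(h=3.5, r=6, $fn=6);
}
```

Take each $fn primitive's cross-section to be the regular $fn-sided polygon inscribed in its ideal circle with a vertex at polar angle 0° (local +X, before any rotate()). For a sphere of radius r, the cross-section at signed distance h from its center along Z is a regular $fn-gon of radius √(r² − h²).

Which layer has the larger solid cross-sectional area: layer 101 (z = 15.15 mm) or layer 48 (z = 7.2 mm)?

Layer 101 (z = 15.15): the cylinder does not reach this height (z outside [0, 15]); the cone at (7, 7) is not intersected at this z (z outside [0, 8.5]); the sphere at (5.5, 2.5) is absent (|z−center|=15.150 > r=7.5); the cylinder at (10.5, 3.5) does not reach this height (z outside [7.5, 15]); Subtracting the remaining from the first: the first operand is absent here, so nothing remains; the cylinder at (7, 1): section is a regular 6-gon, circumradius r=6 (area = (6/2)·6.000²·sin(360°/6) = 93.53 mm²); Merging all regions: only the r=6 cylinder at (7, 1) is present, so the union is just that shape — area = 93.53 mm². So its area = 93.53 mm². Layer 48 (z = 7.2): the r=7 cylinder contributes a regular 6-gon of circumradius 7 (area = (6/2)·7.000²·sin(360°/6) = 127.31 mm²); the cone at (7, 7) contributes a regular 6-gon of circumradius 1.953 (interpolated between r1=10 and r2=0.5 at t=0.847) (area = (6/2)·1.953²·sin(360°/6) = 9.91 mm²); the r=7.5 sphere at (5.5, 2.5) slices to a regular 6-gon of circumradius 2.100 (√(r²−h²) with h=7.2 from center) (area = (6/2)·2.100²·sin(360°/6) = 11.46 mm²); the cylinder at (10.5, 3.5) does not reach this height (z outside [7.5, 15]); Subtracting the remaining from the first: starting from the r=7 cylinder (127.31 mm²), the cone at (7, 7) misses the remaining region (no effect); the r=7.5 sphere at (5.5, 2.5) partially overlaps it — only the 5.93 mm² overlap (of its 11.46 mm²) is removed, clipping the outline — area = 121.37 mm²; the cylinder at (7, 1) is absent (z outside [13, 16.5]); Merging all regions: only that combined region is present, so the union is just that shape — area = 121.37 mm². So its area = 121.37 mm². Layer 48 is larger (121.37 vs 93.53 mm²).

layer 48 (z = 7.2 mm)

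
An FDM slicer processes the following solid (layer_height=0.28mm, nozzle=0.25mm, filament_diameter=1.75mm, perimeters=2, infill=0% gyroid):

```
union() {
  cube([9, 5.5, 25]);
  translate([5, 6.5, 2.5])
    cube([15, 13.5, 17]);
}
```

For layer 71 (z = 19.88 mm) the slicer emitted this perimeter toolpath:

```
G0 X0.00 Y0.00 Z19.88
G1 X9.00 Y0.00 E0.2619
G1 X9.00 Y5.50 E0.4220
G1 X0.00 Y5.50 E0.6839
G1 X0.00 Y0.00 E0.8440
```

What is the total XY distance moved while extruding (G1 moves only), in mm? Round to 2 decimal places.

29.00 mm

Sum the Euclidean lengths of each G1 segment: total = 29.00 mm.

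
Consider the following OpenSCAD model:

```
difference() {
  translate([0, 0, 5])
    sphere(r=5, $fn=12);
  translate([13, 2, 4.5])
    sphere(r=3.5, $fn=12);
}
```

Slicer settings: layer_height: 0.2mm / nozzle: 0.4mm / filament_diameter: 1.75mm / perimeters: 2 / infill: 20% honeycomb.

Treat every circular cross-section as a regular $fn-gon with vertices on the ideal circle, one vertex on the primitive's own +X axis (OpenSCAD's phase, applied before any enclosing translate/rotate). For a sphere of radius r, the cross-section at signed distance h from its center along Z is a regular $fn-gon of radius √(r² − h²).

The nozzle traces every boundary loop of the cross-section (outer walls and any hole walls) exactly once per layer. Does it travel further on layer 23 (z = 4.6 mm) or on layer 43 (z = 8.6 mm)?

Layer 23 (z = 4.6): the r=5 sphere contributes a regular 12-gon of circumradius √(5²−0.4²) = 4.984 (perimeter = 2·12·4.984·sin(180°/12) = 30.96 mm); the r=3.5 sphere at (13, 2) slices to a regular 12-gon of circumradius 3.499 (√(r²−h²) with h=0.1 from center) (perimeter = 2·12·3.499·sin(180°/12) = 21.73 mm); Taking the first minus the rest: starting from the r=5 sphere, the r=3.5 sphere at (13, 2) misses the remaining region (no effect) — boundary = 30.96 mm. So its perimeter = 30.96 mm. Layer 43 (z = 8.6): the r=5 sphere slices to a regular 12-gon of circumradius 3.470 (√(r²−h²) with h=3.6 from center) (perimeter = 2·12·3.470·sin(180°/12) = 21.55 mm); the sphere at (13, 2) does not reach this height (|z−center|=4.100 > r=3.5); After the difference (first − rest): none of the subtracted shapes is present at this height, so the r=5 sphere is unchanged — boundary = 21.55 mm. So its perimeter = 21.55 mm. Layer 23 is larger (30.96 vs 21.55 mm).

layer 23 (z = 4.6 mm)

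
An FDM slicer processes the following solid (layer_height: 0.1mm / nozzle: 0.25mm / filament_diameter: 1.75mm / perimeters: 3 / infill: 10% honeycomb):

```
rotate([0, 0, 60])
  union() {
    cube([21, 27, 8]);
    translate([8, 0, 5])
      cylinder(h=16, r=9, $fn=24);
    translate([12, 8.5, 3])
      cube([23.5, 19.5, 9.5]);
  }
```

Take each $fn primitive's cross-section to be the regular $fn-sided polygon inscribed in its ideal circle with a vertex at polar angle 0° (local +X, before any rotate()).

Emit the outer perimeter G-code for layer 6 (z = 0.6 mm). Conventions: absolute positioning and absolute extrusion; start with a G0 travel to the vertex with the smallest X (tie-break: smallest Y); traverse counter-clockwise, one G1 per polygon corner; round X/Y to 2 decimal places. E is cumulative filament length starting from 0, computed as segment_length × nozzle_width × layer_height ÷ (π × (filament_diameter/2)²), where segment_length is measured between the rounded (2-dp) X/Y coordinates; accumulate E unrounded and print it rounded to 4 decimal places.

G0 X-23.38 Y13.50 Z0.60
G1 X0.00 Y0.00 E0.2806
G1 X10.50 Y18.19 E0.4989
G1 X-12.88 Y31.69 E0.7795
G1 X-23.38 Y13.50 E0.9978

At z = 0.6 mm: the cube (footprint 21×27) is included at this height; the cylinder at (8, 0) does not reach this height (z outside [5, 21]); the cube at (12, 8.5) is absent (z outside [3, 12.5]); Taking the union: only the 21×27 cube is present, so the union is just that shape — 1 connected region; (whole slice rotated 60° about Z — lengths, areas and connectivity unchanged). The outline is a single polygon with 4 vertices. Extrusion per mm of travel: 0.25 × 0.1 / (π × 0.875²) = 0.010394. Accumulating E over each segment gives final E = 0.9978.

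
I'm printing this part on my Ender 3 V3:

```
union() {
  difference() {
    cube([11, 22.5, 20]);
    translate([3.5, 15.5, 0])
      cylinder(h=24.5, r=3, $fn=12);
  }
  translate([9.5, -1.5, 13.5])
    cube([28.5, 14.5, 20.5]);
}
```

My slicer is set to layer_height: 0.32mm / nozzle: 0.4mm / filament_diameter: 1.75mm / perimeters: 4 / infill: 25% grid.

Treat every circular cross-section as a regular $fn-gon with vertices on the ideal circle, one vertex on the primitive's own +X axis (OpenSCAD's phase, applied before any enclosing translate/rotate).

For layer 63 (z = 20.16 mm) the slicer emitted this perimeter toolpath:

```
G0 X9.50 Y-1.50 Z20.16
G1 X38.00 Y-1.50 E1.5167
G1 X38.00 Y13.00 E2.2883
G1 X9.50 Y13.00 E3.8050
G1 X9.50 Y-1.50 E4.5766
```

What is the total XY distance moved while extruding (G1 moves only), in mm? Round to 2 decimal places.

Sum the Euclidean lengths of each G1 segment: total = 86.00 mm.

86.00 mm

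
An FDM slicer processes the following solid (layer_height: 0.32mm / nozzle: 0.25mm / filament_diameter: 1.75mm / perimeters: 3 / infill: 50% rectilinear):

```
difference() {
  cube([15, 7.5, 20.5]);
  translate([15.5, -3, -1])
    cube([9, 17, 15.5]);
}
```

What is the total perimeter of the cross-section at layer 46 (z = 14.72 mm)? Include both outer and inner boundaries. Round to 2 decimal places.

45.00 mm

At z = 14.72 mm: the cube is present — its section is the full 15×7.5 rectangle (perimeter 45.00 mm); the cube at (15.5, -3) does not reach this height (z outside [-1, 14.5]); Subtracting the remaining from the first: none of the subtracted shapes is present at this height, so the 15×7.5 cube is unchanged — boundary = 45.00 mm. Overall, the cross-section is a single solid region. Total boundary length (outer) = 45.00 mm.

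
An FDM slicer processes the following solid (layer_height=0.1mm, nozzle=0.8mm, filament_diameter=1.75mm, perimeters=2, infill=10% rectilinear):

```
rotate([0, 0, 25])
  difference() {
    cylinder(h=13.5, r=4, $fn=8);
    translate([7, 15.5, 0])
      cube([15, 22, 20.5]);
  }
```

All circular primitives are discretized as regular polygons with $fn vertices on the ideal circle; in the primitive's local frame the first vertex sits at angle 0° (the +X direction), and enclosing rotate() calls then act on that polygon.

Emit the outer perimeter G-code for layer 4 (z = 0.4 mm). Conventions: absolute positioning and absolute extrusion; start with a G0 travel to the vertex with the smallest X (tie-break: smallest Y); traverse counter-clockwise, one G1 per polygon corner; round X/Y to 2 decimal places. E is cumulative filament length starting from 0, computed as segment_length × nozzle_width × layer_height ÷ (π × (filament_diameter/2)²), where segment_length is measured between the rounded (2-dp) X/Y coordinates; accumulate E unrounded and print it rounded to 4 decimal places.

At z = 0.4 mm: the r=4 cylinder contributes a regular 8-gon of circumradius 4; the cube at (7, 15.5) (footprint 15×22) is included at this height; After the difference (first − rest): starting from the r=4 cylinder, the 15×22 cube at (7, 15.5) misses the remaining region (no effect) — 1 connected region; (whole slice rotated 25° about Z — lengths, areas and connectivity unchanged). The outline is a single polygon with 8 vertices. Extrusion per mm of travel: 0.8 × 0.1 / (π × 0.875²) = 0.033260. Accumulating E over each segment gives final E = 0.8152.

G0 X-3.76 Y1.37 Z0.40
G1 X-3.63 Y-1.69 E0.1019
G1 X-1.37 Y-3.76 E0.2038
G1 X1.69 Y-3.63 E0.3057
G1 X3.76 Y-1.37 E0.4076
G1 X3.63 Y1.69 E0.5095
G1 X1.37 Y3.76 E0.6114
G1 X-1.69 Y3.63 E0.7133
G1 X-3.76 Y1.37 E0.8152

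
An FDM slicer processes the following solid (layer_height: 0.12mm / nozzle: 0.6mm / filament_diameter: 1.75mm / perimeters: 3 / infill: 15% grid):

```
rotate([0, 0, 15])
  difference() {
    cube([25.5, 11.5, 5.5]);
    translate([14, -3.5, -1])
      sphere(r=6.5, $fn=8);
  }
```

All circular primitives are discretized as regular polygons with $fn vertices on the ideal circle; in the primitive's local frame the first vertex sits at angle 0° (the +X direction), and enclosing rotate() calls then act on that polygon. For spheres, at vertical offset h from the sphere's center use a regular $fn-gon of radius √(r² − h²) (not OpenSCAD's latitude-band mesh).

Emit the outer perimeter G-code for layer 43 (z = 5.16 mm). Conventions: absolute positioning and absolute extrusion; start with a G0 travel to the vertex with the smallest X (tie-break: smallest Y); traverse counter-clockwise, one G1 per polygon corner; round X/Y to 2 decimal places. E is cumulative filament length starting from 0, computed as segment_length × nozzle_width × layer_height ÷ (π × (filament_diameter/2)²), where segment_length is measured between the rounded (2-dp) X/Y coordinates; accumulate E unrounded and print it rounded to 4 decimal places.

At z = 5.16 mm: the cube (footprint 25.5×11.5) is included at this height; the r=6.5 sphere at (14, -3.5) contributes a regular 8-gon of circumradius √(6.5²−6.16²) = 2.075; Taking the first minus the rest: starting from the 25.5×11.5 cube, the r=6.5 sphere at (14, -3.5) misses the remaining region (no effect) — 1 connected region; (rotated 15° about Z; rotation is an isometry so areas/perimeters/island counts are preserved). The outline is a single polygon with 4 vertices. Extrusion per mm of travel: 0.6 × 0.12 / (π × 0.875²) = 0.029934. Accumulating E over each segment gives final E = 2.2152.

G0 X-2.98 Y11.11 Z5.16
G1 X0.00 Y0.00 E0.3443
G1 X24.63 Y6.60 E1.1076
G1 X21.65 Y17.71 E1.4519
G1 X-2.98 Y11.11 E2.2152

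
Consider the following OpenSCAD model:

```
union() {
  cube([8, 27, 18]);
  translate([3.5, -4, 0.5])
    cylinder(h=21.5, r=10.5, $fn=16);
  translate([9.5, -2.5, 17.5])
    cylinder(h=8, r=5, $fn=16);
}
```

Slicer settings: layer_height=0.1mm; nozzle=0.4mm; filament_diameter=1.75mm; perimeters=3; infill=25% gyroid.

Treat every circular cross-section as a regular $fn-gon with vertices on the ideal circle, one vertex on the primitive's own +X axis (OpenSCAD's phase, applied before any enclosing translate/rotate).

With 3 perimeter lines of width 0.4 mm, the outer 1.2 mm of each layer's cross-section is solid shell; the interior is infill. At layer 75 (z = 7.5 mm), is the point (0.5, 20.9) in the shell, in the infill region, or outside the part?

At z = 7.5 mm: the cube is present — its section is the full 8×27 rectangle; the r=10.5 cylinder at (3.5, -4) gives a regular 16-gon of circumradius 10.5 (constant along its height); the cylinder at (9.5, -2.5) is absent (z outside [17.5, 25.5]); Merging all regions: the regions partially overlap (shared area 48.71 mm²), so overlapping operands fuse into one piece — 1 connected region. Overall, the cross-section is a single solid region. The nearest boundary edge runs (0.00, 5.80)→(0.00, 27.00); distance from the point to it = 0.50 mm. The point is inside the cross-section, 0.50 mm from the nearest boundary — within the 1.2 mm shell band (3 × 0.4).

shell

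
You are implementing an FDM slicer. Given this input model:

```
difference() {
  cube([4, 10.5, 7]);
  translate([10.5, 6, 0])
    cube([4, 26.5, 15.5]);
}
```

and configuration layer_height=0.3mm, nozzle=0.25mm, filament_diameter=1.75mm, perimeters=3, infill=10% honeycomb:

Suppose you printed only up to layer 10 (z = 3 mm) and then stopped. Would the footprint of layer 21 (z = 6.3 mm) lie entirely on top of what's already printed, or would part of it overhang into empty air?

Compare the two slices. At z = 3: the cube (footprint 4×10.5) is included at this height (area 42.00 mm²); the 4×26.5 cube at (10.5, 6) contributes its full rectangle (area 106.00 mm²); After the difference (first − rest): starting from the 4×10.5 cube (42.00 mm²), the 4×26.5 cube at (10.5, 6) misses the remaining region (no effect) — area = 42.00 mm². At z = 6.3: the cube is present — its section is the full 4×10.5 rectangle (area 42.00 mm²); the cube at (10.5, 6) (footprint 4×26.5) is included at this height (area 106.00 mm²); Taking the first minus the rest: starting from the 4×10.5 cube (42.00 mm²), the 4×26.5 cube at (10.5, 6) misses the remaining region (no effect) — area = 42.00 mm². Checking containment: the cross-section at z = 6.3 is a subset of the cross-section at z = 3.

entirely on top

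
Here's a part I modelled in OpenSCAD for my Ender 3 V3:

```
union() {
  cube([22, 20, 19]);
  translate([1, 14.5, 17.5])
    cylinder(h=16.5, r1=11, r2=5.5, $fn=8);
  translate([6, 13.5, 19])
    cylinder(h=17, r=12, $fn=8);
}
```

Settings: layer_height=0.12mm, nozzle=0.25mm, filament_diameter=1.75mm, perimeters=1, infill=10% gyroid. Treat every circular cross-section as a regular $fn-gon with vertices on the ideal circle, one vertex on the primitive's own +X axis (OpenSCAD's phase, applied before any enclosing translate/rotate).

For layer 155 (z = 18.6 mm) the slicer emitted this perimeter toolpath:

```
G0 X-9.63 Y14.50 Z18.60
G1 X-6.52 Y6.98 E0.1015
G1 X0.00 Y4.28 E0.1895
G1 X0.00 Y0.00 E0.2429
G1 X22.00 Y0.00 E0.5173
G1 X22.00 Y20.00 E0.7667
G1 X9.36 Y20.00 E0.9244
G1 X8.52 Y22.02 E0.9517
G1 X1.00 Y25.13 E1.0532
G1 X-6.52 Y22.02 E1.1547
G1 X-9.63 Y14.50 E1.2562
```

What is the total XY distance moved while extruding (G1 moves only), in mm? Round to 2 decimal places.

100.72 mm

Sum the Euclidean lengths of each G1 segment: total = 100.72 mm.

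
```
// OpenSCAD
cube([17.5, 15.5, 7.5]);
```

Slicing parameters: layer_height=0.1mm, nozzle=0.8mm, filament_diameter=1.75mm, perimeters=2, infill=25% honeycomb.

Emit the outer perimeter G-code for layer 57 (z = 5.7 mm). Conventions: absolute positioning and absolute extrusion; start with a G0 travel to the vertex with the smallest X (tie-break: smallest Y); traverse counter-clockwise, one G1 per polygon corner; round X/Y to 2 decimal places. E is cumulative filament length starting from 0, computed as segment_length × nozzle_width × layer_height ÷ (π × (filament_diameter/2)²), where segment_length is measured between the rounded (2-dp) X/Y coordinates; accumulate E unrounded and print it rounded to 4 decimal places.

At z = 5.7 mm: the 17.5×15.5 cube contributes its full rectangle. The outline is a single polygon with 4 vertices. Extrusion per mm of travel: 0.8 × 0.1 / (π × 0.875²) = 0.033260. Accumulating E over each segment gives final E = 2.1952.

G0 X0.00 Y0.00 Z5.70
G1 X17.50 Y0.00 E0.5821
G1 X17.50 Y15.50 E1.0976
G1 X0.00 Y15.50 E1.6796
G1 X0.00 Y0.00 E2.1952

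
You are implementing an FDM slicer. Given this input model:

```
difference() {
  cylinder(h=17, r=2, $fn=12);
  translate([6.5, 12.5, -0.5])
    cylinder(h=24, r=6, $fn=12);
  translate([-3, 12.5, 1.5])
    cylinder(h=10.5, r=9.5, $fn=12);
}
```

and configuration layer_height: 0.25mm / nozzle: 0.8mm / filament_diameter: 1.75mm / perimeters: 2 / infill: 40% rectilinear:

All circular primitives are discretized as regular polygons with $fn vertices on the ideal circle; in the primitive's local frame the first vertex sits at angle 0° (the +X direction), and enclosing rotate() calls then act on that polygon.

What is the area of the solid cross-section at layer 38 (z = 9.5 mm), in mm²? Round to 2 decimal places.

12.00 mm²

At z = 9.5 mm: the cylinder: section is a regular 12-gon, circumradius r=2 (area = (12/2)·2.000²·sin(360°/12) = 12.00 mm²); the cylinder at (6.5, 12.5): section is a regular 12-gon, circumradius r=6 (area = (12/2)·6.000²·sin(360°/12) = 108.00 mm²); the cylinder at (-3, 12.5): section is a regular 12-gon, circumradius r=9.5 (area = (12/2)·9.500²·sin(360°/12) = 270.75 mm²); After the difference (first − rest): starting from the r=2 cylinder (12.00 mm²), the r=6 cylinder at (6.5, 12.5) misses the remaining region (no effect); the r=9.5 cylinder at (-3, 12.5) misses the remaining region (no effect) — area = 12.00 mm². Overall, the cross-section is a single solid region. Net area = 12.00 mm².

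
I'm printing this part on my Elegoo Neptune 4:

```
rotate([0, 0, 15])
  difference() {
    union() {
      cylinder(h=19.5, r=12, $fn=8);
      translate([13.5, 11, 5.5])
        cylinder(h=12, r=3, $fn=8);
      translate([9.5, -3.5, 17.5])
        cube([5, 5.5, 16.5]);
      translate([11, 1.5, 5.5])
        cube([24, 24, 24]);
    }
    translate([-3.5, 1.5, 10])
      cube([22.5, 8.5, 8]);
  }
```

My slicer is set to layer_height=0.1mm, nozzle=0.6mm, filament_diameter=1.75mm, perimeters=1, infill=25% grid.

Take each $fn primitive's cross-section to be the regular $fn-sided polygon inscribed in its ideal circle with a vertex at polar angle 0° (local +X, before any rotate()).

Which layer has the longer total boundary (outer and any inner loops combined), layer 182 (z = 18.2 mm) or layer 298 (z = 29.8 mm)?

Layer 182 (z = 18.2): the r=12 cylinder gives a regular 8-gon of circumradius 12 (constant along its height) (perimeter = 2·8·12.000·sin(180°/8) = 73.48 mm); the cylinder at (13.5, 11) is not intersected at this z (z outside [5.5, 17.5]); the cube at (9.5, -3.5) (footprint 5×5.5) is included at this height (perimeter 21.00 mm); the 24×24 cube at (11, 1.5) contributes its full rectangle (perimeter 96.00 mm); Combining (union): the regions partially overlap (shared area 12.17 mm²), so the edge portions inside another operand are dropped and the merged outline is re-measured after clipping — boundary = 167.61 mm; the cube at (-3.5, 1.5) does not reach this height (z outside [10, 18]); After the difference (first − rest): none of the subtracted shapes is present at this height, so that combined region is unchanged — boundary = 167.61 mm; (whole slice rotated 15° about Z — lengths, areas and connectivity unchanged). So its perimeter = 167.61 mm. Layer 298 (z = 29.8): the cylinder is absent (z outside [0, 19.5]); the cylinder at (13.5, 11) does not reach this height (z outside [5.5, 17.5]); the cube at (9.5, -3.5) (footprint 5×5.5) is included at this height (perimeter 21.00 mm); the cube at (11, 1.5) is not intersected at this z (z outside [5.5, 29.5]); Merging all regions: only the 5×5.5 cube at (9.5, -3.5) is present, so the union is just that shape — boundary = 21.00 mm; the cube at (-3.5, 1.5) does not reach this height (z outside [10, 18]); After the difference (first − rest): none of the subtracted shapes is present at this height, so the result so far is unchanged — boundary = 21.00 mm; (rotated 15° about Z; rotation is an isometry so areas/perimeters/island counts are preserved). So its perimeter = 21.00 mm. Layer 182 is larger (167.61 vs 21.00 mm).

layer 182 (z = 18.2 mm)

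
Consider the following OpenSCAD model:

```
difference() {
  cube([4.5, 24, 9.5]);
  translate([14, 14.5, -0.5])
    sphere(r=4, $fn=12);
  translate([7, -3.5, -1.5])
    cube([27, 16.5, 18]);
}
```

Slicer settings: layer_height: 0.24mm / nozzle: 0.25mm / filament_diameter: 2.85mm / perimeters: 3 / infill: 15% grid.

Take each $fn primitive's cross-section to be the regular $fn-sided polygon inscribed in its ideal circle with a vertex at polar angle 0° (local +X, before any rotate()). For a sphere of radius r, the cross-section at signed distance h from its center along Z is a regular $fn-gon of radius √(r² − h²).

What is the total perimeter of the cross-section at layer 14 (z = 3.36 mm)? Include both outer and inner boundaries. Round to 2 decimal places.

At z = 3.36 mm: the 4.5×24 cube contributes its full rectangle (perimeter 57.00 mm); the sphere at (14, 14.5): section is a regular 12-gon, circumradius = √(r²−h²) = √(4²−3.86²) = 1.049 (perimeter = 2·12·1.049·sin(180°/12) = 6.52 mm); the 27×16.5 cube at (7, -3.5) contributes its full rectangle (perimeter 87.00 mm); Subtracting the remaining from the first: starting from the 4.5×24 cube, the r=4 sphere at (14, 14.5) misses the remaining region (no effect); the 27×16.5 cube at (7, -3.5) misses the remaining region (no effect) — boundary = 57.00 mm. Overall, the cross-section is a single solid region. Total boundary length (outer) = 57.00 mm.

57.00 mm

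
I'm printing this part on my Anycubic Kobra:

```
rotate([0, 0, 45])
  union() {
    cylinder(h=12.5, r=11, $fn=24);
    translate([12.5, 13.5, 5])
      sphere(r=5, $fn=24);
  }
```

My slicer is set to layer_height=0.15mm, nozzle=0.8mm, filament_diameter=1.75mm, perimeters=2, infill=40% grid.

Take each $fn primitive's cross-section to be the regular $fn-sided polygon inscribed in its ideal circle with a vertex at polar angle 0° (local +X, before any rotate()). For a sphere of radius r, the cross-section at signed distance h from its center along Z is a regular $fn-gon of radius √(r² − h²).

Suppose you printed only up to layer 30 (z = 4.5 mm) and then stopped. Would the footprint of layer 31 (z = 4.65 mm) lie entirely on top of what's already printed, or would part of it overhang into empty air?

Compare the two slices. At z = 4.5: the r=11 cylinder contributes a regular 24-gon of circumradius 11 (area = (24/2)·11.000²·sin(360°/24) = 375.81 mm²); the r=5 sphere at (12.5, 13.5) slices to a regular 24-gon of circumradius 4.975 (√(r²−h²) with h=0.5 from center) (area = (24/2)·4.975²·sin(360°/24) = 76.87 mm²); Taking the union: the 2 present regions are separate (no shared area or edge), so areas and boundary lengths simply add and each stays a separate island — area = 452.67 mm²; (whole slice rotated 45° about Z — lengths, areas and connectivity unchanged). At z = 4.65: the r=11 cylinder contributes a regular 24-gon of circumradius 11 (area = (24/2)·11.000²·sin(360°/24) = 375.81 mm²); the r=5 sphere at (12.5, 13.5) contributes a regular 24-gon of circumradius √(5²−0.35²) = 4.988 (area = (24/2)·4.988²·sin(360°/24) = 77.27 mm²); Taking the union: the 2 present regions are separate (no shared area or edge), so areas and boundary lengths simply add and each stays a separate island — area = 453.07 mm²; (rotated 45° about Z; rotation is an isometry so areas/perimeters/island counts are preserved). Checking containment: the cross-section at z = 4.65 is a subset of the cross-section at z = 4.5.

entirely on top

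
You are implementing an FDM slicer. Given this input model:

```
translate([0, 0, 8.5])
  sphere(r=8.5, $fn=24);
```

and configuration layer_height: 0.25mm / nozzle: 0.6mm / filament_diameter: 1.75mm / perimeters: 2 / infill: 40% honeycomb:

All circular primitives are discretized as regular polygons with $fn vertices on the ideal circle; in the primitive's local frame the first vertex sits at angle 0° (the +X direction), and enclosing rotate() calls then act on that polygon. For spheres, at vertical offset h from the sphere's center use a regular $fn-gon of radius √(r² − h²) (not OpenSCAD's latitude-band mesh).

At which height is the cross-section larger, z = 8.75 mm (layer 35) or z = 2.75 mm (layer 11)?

Layer 35 (z = 8.75): the sphere: section is a regular 24-gon, circumradius = √(r²−h²) = √(8.5²−0.25²) = 8.496 (area = (24/2)·8.496²·sin(360°/24) = 224.20 mm²). So its area = 224.20 mm². Layer 11 (z = 2.75): the sphere: section is a regular 24-gon, circumradius = √(r²−h²) = √(8.5²−5.75²) = 6.260 (area = (24/2)·6.260²·sin(360°/24) = 121.71 mm²). So its area = 121.71 mm². Layer 35 is larger (224.20 vs 121.71 mm²).

layer 35 (z = 8.75 mm)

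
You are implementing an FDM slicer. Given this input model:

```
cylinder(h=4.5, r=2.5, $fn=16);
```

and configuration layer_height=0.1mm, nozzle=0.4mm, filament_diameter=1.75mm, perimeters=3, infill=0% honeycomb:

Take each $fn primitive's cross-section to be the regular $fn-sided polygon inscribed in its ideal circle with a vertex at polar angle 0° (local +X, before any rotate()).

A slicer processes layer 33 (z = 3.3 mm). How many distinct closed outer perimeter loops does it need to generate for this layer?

1

At z = 3.3 mm: the r=2.5 cylinder gives a regular 16-gon of circumradius 2.5 (constant along its height). The result has 1 disconnected region.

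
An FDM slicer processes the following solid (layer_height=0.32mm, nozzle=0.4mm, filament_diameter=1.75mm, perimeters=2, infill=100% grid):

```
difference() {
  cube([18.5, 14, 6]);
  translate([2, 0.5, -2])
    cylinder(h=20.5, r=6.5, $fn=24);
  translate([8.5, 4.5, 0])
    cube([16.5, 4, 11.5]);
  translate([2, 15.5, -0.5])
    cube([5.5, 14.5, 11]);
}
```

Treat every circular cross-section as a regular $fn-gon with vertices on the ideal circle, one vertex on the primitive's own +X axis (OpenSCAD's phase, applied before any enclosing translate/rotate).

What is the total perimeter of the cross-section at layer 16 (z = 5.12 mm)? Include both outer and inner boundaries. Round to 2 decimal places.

82.64 mm

At z = 5.12 mm: the 18.5×14 cube contributes its full rectangle (perimeter 65.00 mm); the cylinder at (2, 0.5): section is a regular 24-gon, circumradius r=6.5 (perimeter = 2·24·6.500·sin(180°/24) = 40.72 mm); the 16.5×4 cube at (8.5, 4.5) contributes its full rectangle (perimeter 41.00 mm); the cube at (2, 15.5) is present — its section is the full 5.5×14.5 rectangle (perimeter 40.00 mm); Subtracting the remaining from the first: starting from the 18.5×14 cube, the r=6.5 cylinder at (2, 0.5) partially overlaps it — only the 49.76 mm² overlap (of its 131.22 mm²) is removed, clipping the outline; the 16.5×4 cube at (8.5, 4.5) partially overlaps it — only the 40.00 mm² overlap (of its 66.00 mm²) is removed, clipping the outline; the 5.5×14.5 cube at (2, 15.5) misses the remaining region (no effect) — boundary = 82.64 mm. Overall, the cross-section is a single solid region. Total boundary length (outer) = 82.64 mm.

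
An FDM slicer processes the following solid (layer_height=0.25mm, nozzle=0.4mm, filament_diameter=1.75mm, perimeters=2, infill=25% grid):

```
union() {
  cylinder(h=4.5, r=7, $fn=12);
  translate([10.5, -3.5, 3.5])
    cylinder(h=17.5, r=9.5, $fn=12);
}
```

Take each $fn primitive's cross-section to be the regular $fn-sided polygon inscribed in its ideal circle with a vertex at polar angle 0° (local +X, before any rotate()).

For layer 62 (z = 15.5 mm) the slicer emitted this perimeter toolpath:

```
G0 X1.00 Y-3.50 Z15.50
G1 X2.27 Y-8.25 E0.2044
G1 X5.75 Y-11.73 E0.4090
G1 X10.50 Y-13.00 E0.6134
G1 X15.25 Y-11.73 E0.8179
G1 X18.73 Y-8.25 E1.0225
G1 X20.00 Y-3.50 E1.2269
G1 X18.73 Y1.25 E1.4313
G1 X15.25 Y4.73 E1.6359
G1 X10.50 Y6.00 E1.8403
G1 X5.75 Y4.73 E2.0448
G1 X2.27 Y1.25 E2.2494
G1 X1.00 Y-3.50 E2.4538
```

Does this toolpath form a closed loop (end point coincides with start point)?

Start point (G0): (1.00, -3.50). End point (last G1): the path returns to the start — closed.

yes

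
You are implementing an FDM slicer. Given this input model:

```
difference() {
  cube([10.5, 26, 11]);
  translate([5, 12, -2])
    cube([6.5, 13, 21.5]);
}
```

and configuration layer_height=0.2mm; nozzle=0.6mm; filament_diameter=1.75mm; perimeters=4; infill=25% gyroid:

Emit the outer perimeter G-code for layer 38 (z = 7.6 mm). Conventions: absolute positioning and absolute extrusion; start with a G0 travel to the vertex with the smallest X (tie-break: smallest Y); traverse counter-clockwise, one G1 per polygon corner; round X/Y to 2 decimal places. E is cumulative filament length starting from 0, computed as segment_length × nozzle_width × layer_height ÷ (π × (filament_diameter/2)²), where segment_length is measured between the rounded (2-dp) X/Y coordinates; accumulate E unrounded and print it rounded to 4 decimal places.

G0 X0.00 Y0.00 Z7.60
G1 X10.50 Y0.00 E0.5238
G1 X10.50 Y12.00 E1.1225
G1 X5.00 Y12.00 E1.3969
G1 X5.00 Y25.00 E2.0455
G1 X10.50 Y25.00 E2.3199
G1 X10.50 Y26.00 E2.3698
G1 X0.00 Y26.00 E2.8936
G1 X0.00 Y0.00 E4.1908

At z = 7.6 mm: the 10.5×26 cube contributes its full rectangle; the cube at (5, 12) is present — its section is the full 6.5×13 rectangle; Subtracting the remaining from the first: starting from the 10.5×26 cube, the 6.5×13 cube at (5, 12) partially overlaps it — only the 71.50 mm² overlap (of its 84.50 mm²) is removed, clipping the outline — 1 connected region. The outline is a single polygon with 8 vertices. Extrusion per mm of travel: 0.6 × 0.2 / (π × 0.875²) = 0.049890. Accumulating E over each segment gives final E = 4.1908.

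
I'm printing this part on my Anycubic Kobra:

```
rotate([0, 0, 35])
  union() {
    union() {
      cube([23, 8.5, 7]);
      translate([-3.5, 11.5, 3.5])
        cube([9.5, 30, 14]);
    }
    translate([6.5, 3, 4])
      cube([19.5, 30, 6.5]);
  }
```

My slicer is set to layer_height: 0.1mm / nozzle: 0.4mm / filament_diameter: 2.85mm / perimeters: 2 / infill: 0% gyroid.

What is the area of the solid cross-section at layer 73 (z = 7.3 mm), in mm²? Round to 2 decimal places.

870.00 mm²

At z = 7.3 mm: the cube is not intersected at this z (z outside [0, 7]); the 9.5×30 cube at (-3.5, 11.5) contributes its full rectangle (area 285.00 mm²); Taking the union: only the 9.5×30 cube at (-3.5, 11.5) is present, so the union is just that shape — area = 285.00 mm²; the cube at (6.5, 3) (footprint 19.5×30) is included at this height (area 585.00 mm²); Merging all regions: the 2 present regions are separate (no shared area or edge), so areas and boundary lengths simply add and each stays a separate island — area = 870.00 mm²; (whole slice rotated 35° about Z — lengths, areas and connectivity unchanged). Overall, the cross-section has 2 separate islands. Net area = 870.00 mm².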